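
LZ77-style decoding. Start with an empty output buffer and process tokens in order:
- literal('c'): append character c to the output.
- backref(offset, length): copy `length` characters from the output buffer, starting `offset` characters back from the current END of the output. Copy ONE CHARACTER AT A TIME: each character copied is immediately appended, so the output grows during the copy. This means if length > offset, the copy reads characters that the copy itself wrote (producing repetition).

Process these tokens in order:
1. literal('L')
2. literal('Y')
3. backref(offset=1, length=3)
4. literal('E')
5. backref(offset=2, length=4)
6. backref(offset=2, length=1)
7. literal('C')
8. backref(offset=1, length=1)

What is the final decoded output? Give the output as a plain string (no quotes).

Token 1: literal('L'). Output: "L"
Token 2: literal('Y'). Output: "LY"
Token 3: backref(off=1, len=3) (overlapping!). Copied 'YYY' from pos 1. Output: "LYYYY"
Token 4: literal('E'). Output: "LYYYYE"
Token 5: backref(off=2, len=4) (overlapping!). Copied 'YEYE' from pos 4. Output: "LYYYYEYEYE"
Token 6: backref(off=2, len=1). Copied 'Y' from pos 8. Output: "LYYYYEYEYEY"
Token 7: literal('C'). Output: "LYYYYEYEYEYC"
Token 8: backref(off=1, len=1). Copied 'C' from pos 11. Output: "LYYYYEYEYEYCC"

Answer: LYYYYEYEYEYCC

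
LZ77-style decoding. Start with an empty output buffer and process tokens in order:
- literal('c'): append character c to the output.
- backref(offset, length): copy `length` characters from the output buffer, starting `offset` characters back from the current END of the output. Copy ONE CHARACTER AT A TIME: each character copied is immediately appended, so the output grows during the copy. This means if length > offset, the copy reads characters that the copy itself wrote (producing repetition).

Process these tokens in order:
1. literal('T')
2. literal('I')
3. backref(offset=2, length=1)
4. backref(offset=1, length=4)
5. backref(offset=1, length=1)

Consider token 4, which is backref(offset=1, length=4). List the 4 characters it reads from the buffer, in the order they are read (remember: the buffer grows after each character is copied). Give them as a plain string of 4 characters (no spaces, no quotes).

Token 1: literal('T'). Output: "T"
Token 2: literal('I'). Output: "TI"
Token 3: backref(off=2, len=1). Copied 'T' from pos 0. Output: "TIT"
Token 4: backref(off=1, len=4). Buffer before: "TIT" (len 3)
  byte 1: read out[2]='T', append. Buffer now: "TITT"
  byte 2: read out[3]='T', append. Buffer now: "TITTT"
  byte 3: read out[4]='T', append. Buffer now: "TITTTT"
  byte 4: read out[5]='T', append. Buffer now: "TITTTTT"

Answer: TTTT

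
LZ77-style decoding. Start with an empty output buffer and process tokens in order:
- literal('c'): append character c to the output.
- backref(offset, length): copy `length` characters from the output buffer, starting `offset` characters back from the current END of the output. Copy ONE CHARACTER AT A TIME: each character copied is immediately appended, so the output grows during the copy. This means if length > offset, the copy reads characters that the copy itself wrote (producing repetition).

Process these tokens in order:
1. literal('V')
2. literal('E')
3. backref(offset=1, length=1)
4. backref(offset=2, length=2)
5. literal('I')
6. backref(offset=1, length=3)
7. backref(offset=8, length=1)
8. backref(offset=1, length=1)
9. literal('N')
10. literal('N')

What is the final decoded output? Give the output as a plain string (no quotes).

Answer: VEEEEIIIIEENN

Derivation:
Token 1: literal('V'). Output: "V"
Token 2: literal('E'). Output: "VE"
Token 3: backref(off=1, len=1). Copied 'E' from pos 1. Output: "VEE"
Token 4: backref(off=2, len=2). Copied 'EE' from pos 1. Output: "VEEEE"
Token 5: literal('I'). Output: "VEEEEI"
Token 6: backref(off=1, len=3) (overlapping!). Copied 'III' from pos 5. Output: "VEEEEIIII"
Token 7: backref(off=8, len=1). Copied 'E' from pos 1. Output: "VEEEEIIIIE"
Token 8: backref(off=1, len=1). Copied 'E' from pos 9. Output: "VEEEEIIIIEE"
Token 9: literal('N'). Output: "VEEEEIIIIEEN"
Token 10: literal('N'). Output: "VEEEEIIIIEENN"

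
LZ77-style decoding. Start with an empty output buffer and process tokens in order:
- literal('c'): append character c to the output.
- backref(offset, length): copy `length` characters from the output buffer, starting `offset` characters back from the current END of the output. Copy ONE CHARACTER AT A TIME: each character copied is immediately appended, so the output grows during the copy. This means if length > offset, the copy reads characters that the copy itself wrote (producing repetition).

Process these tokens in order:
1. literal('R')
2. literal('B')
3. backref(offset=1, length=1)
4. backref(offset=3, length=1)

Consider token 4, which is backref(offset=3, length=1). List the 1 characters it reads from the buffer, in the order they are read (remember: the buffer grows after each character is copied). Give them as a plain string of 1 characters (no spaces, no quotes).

Token 1: literal('R'). Output: "R"
Token 2: literal('B'). Output: "RB"
Token 3: backref(off=1, len=1). Copied 'B' from pos 1. Output: "RBB"
Token 4: backref(off=3, len=1). Buffer before: "RBB" (len 3)
  byte 1: read out[0]='R', append. Buffer now: "RBBR"

Answer: R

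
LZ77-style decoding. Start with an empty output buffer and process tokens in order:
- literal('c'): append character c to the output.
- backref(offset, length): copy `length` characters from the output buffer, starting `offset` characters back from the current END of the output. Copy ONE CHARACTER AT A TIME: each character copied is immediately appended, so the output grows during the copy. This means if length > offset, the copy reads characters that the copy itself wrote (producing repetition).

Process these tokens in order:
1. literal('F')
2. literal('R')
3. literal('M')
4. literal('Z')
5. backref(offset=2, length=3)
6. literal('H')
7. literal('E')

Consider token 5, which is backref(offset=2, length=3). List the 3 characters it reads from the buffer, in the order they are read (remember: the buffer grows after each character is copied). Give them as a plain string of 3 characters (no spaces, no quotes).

Token 1: literal('F'). Output: "F"
Token 2: literal('R'). Output: "FR"
Token 3: literal('M'). Output: "FRM"
Token 4: literal('Z'). Output: "FRMZ"
Token 5: backref(off=2, len=3). Buffer before: "FRMZ" (len 4)
  byte 1: read out[2]='M', append. Buffer now: "FRMZM"
  byte 2: read out[3]='Z', append. Buffer now: "FRMZMZ"
  byte 3: read out[4]='M', append. Buffer now: "FRMZMZM"

Answer: MZM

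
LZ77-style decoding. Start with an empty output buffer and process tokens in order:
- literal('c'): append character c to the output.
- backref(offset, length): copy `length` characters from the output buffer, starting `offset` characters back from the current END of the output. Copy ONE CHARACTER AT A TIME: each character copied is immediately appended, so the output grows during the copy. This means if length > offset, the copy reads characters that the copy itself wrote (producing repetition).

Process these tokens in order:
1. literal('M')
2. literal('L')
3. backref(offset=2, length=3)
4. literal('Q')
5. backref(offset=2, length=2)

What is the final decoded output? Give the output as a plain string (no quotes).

Token 1: literal('M'). Output: "M"
Token 2: literal('L'). Output: "ML"
Token 3: backref(off=2, len=3) (overlapping!). Copied 'MLM' from pos 0. Output: "MLMLM"
Token 4: literal('Q'). Output: "MLMLMQ"
Token 5: backref(off=2, len=2). Copied 'MQ' from pos 4. Output: "MLMLMQMQ"

Answer: MLMLMQMQ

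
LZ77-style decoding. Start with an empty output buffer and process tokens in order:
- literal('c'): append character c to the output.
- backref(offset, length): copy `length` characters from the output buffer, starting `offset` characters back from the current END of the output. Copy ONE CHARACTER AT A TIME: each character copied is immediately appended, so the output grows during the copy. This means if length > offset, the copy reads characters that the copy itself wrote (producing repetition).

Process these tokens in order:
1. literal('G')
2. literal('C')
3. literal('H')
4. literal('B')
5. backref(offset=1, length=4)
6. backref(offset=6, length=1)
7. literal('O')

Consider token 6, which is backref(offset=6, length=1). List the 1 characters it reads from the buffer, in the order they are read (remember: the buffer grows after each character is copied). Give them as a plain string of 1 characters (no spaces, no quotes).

Answer: H

Derivation:
Token 1: literal('G'). Output: "G"
Token 2: literal('C'). Output: "GC"
Token 3: literal('H'). Output: "GCH"
Token 4: literal('B'). Output: "GCHB"
Token 5: backref(off=1, len=4) (overlapping!). Copied 'BBBB' from pos 3. Output: "GCHBBBBB"
Token 6: backref(off=6, len=1). Buffer before: "GCHBBBBB" (len 8)
  byte 1: read out[2]='H', append. Buffer now: "GCHBBBBBH"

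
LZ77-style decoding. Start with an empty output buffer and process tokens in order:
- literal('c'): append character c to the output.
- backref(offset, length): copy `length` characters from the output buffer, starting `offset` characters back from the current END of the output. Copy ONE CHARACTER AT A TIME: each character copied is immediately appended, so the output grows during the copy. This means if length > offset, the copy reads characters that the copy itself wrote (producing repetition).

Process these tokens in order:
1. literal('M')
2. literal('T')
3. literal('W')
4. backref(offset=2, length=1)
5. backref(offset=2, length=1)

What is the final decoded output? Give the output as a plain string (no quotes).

Answer: MTWTW

Derivation:
Token 1: literal('M'). Output: "M"
Token 2: literal('T'). Output: "MT"
Token 3: literal('W'). Output: "MTW"
Token 4: backref(off=2, len=1). Copied 'T' from pos 1. Output: "MTWT"
Token 5: backref(off=2, len=1). Copied 'W' from pos 2. Output: "MTWTW"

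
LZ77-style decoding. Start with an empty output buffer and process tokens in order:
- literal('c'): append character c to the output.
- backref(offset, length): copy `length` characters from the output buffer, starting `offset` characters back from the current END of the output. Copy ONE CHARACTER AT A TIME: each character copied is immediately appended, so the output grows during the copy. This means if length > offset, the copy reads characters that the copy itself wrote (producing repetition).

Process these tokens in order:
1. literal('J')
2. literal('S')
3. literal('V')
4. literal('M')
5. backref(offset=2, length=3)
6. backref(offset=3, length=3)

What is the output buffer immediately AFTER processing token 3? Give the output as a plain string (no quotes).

Answer: JSV

Derivation:
Token 1: literal('J'). Output: "J"
Token 2: literal('S'). Output: "JS"
Token 3: literal('V'). Output: "JSV"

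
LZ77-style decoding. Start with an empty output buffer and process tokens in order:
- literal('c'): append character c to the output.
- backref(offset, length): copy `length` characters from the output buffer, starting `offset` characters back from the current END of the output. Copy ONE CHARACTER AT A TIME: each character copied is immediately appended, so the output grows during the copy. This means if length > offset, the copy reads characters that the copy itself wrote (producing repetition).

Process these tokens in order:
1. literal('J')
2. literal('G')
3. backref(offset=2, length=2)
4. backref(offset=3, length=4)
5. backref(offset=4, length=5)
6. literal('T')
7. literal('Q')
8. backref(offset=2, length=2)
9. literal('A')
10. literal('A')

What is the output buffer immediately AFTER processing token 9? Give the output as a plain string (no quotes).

Token 1: literal('J'). Output: "J"
Token 2: literal('G'). Output: "JG"
Token 3: backref(off=2, len=2). Copied 'JG' from pos 0. Output: "JGJG"
Token 4: backref(off=3, len=4) (overlapping!). Copied 'GJGG' from pos 1. Output: "JGJGGJGG"
Token 5: backref(off=4, len=5) (overlapping!). Copied 'GJGGG' from pos 4. Output: "JGJGGJGGGJGGG"
Token 6: literal('T'). Output: "JGJGGJGGGJGGGT"
Token 7: literal('Q'). Output: "JGJGGJGGGJGGGTQ"
Token 8: backref(off=2, len=2). Copied 'TQ' from pos 13. Output: "JGJGGJGGGJGGGTQTQ"
Token 9: literal('A'). Output: "JGJGGJGGGJGGGTQTQA"

Answer: JGJGGJGGGJGGGTQTQA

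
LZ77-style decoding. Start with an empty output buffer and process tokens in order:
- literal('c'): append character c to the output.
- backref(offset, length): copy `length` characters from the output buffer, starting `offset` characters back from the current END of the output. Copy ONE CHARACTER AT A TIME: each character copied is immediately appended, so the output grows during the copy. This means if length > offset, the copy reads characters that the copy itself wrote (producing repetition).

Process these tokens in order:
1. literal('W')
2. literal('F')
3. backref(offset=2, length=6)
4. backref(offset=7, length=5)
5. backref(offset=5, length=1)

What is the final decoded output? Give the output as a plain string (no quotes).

Answer: WFWFWFWFFWFWFF

Derivation:
Token 1: literal('W'). Output: "W"
Token 2: literal('F'). Output: "WF"
Token 3: backref(off=2, len=6) (overlapping!). Copied 'WFWFWF' from pos 0. Output: "WFWFWFWF"
Token 4: backref(off=7, len=5). Copied 'FWFWF' from pos 1. Output: "WFWFWFWFFWFWF"
Token 5: backref(off=5, len=1). Copied 'F' from pos 8. Output: "WFWFWFWFFWFWFF"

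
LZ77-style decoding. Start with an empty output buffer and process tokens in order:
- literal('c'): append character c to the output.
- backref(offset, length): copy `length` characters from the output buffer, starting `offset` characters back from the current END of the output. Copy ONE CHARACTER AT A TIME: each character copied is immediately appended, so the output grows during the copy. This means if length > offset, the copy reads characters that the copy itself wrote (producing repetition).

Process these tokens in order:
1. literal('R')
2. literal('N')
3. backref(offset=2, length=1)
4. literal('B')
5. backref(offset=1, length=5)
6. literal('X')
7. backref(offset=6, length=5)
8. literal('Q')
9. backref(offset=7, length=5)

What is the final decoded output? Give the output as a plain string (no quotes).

Token 1: literal('R'). Output: "R"
Token 2: literal('N'). Output: "RN"
Token 3: backref(off=2, len=1). Copied 'R' from pos 0. Output: "RNR"
Token 4: literal('B'). Output: "RNRB"
Token 5: backref(off=1, len=5) (overlapping!). Copied 'BBBBB' from pos 3. Output: "RNRBBBBBB"
Token 6: literal('X'). Output: "RNRBBBBBBX"
Token 7: backref(off=6, len=5). Copied 'BBBBB' from pos 4. Output: "RNRBBBBBBXBBBBB"
Token 8: literal('Q'). Output: "RNRBBBBBBXBBBBBQ"
Token 9: backref(off=7, len=5). Copied 'XBBBB' from pos 9. Output: "RNRBBBBBBXBBBBBQXBBBB"

Answer: RNRBBBBBBXBBBBBQXBBBB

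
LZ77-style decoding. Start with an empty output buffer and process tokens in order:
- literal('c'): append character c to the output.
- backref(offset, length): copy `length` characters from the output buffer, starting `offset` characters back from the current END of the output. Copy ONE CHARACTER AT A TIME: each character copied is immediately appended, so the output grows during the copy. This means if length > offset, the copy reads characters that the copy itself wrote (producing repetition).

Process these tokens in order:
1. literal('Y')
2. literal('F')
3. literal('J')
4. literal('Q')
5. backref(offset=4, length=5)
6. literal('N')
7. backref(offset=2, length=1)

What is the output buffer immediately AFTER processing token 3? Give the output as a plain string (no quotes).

Token 1: literal('Y'). Output: "Y"
Token 2: literal('F'). Output: "YF"
Token 3: literal('J'). Output: "YFJ"

Answer: YFJ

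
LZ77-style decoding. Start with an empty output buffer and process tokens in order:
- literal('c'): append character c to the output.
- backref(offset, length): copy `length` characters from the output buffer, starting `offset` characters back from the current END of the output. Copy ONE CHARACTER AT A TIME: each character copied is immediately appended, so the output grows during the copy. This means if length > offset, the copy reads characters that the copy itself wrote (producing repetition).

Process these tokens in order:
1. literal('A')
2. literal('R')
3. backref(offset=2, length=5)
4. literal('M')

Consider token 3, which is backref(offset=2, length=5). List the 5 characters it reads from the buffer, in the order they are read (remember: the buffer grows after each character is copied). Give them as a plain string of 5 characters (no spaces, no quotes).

Token 1: literal('A'). Output: "A"
Token 2: literal('R'). Output: "AR"
Token 3: backref(off=2, len=5). Buffer before: "AR" (len 2)
  byte 1: read out[0]='A', append. Buffer now: "ARA"
  byte 2: read out[1]='R', append. Buffer now: "ARAR"
  byte 3: read out[2]='A', append. Buffer now: "ARARA"
  byte 4: read out[3]='R', append. Buffer now: "ARARAR"
  byte 5: read out[4]='A', append. Buffer now: "ARARARA"

Answer: ARARA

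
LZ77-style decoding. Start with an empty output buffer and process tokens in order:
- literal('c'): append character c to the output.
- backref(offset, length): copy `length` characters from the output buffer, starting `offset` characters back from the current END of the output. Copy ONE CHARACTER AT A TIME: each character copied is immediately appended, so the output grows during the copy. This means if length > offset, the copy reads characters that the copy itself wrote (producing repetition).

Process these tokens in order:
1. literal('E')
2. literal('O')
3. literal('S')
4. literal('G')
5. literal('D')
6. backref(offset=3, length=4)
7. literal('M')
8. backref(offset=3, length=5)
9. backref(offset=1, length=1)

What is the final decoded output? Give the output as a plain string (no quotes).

Answer: EOSGDSGDSMDSMDSS

Derivation:
Token 1: literal('E'). Output: "E"
Token 2: literal('O'). Output: "EO"
Token 3: literal('S'). Output: "EOS"
Token 4: literal('G'). Output: "EOSG"
Token 5: literal('D'). Output: "EOSGD"
Token 6: backref(off=3, len=4) (overlapping!). Copied 'SGDS' from pos 2. Output: "EOSGDSGDS"
Token 7: literal('M'). Output: "EOSGDSGDSM"
Token 8: backref(off=3, len=5) (overlapping!). Copied 'DSMDS' from pos 7. Output: "EOSGDSGDSMDSMDS"
Token 9: backref(off=1, len=1). Copied 'S' from pos 14. Output: "EOSGDSGDSMDSMDSS"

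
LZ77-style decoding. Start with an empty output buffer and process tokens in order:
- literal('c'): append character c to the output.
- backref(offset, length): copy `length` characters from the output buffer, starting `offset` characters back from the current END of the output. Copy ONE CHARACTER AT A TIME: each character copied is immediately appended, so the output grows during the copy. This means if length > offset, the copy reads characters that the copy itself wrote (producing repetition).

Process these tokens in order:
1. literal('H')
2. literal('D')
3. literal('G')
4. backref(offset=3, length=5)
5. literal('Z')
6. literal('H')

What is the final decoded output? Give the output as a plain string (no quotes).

Answer: HDGHDGHDZH

Derivation:
Token 1: literal('H'). Output: "H"
Token 2: literal('D'). Output: "HD"
Token 3: literal('G'). Output: "HDG"
Token 4: backref(off=3, len=5) (overlapping!). Copied 'HDGHD' from pos 0. Output: "HDGHDGHD"
Token 5: literal('Z'). Output: "HDGHDGHDZ"
Token 6: literal('H'). Output: "HDGHDGHDZH"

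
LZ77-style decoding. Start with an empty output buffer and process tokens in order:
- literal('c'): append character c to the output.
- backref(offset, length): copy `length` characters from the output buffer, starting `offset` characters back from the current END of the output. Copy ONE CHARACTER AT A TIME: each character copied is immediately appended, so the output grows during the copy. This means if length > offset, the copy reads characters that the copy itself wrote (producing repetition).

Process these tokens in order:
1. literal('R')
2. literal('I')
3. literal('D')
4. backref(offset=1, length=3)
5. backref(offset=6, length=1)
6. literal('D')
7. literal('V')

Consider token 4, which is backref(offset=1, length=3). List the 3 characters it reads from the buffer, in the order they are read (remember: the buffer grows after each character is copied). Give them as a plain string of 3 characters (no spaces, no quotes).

Answer: DDD

Derivation:
Token 1: literal('R'). Output: "R"
Token 2: literal('I'). Output: "RI"
Token 3: literal('D'). Output: "RID"
Token 4: backref(off=1, len=3). Buffer before: "RID" (len 3)
  byte 1: read out[2]='D', append. Buffer now: "RIDD"
  byte 2: read out[3]='D', append. Buffer now: "RIDDD"
  byte 3: read out[4]='D', append. Buffer now: "RIDDDD"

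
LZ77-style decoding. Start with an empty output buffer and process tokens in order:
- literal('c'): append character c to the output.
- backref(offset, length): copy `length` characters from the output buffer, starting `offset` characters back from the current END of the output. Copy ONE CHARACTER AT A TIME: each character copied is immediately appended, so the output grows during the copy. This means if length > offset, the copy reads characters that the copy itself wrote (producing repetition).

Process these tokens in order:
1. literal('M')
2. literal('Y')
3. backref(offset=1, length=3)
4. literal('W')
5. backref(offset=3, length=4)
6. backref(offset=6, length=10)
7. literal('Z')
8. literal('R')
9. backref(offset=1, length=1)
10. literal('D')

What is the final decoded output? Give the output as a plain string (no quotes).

Token 1: literal('M'). Output: "M"
Token 2: literal('Y'). Output: "MY"
Token 3: backref(off=1, len=3) (overlapping!). Copied 'YYY' from pos 1. Output: "MYYYY"
Token 4: literal('W'). Output: "MYYYYW"
Token 5: backref(off=3, len=4) (overlapping!). Copied 'YYWY' from pos 3. Output: "MYYYYWYYWY"
Token 6: backref(off=6, len=10) (overlapping!). Copied 'YWYYWYYWYY' from pos 4. Output: "MYYYYWYYWYYWYYWYYWYY"
Token 7: literal('Z'). Output: "MYYYYWYYWYYWYYWYYWYYZ"
Token 8: literal('R'). Output: "MYYYYWYYWYYWYYWYYWYYZR"
Token 9: backref(off=1, len=1). Copied 'R' from pos 21. Output: "MYYYYWYYWYYWYYWYYWYYZRR"
Token 10: literal('D'). Output: "MYYYYWYYWYYWYYWYYWYYZRRD"

Answer: MYYYYWYYWYYWYYWYYWYYZRRD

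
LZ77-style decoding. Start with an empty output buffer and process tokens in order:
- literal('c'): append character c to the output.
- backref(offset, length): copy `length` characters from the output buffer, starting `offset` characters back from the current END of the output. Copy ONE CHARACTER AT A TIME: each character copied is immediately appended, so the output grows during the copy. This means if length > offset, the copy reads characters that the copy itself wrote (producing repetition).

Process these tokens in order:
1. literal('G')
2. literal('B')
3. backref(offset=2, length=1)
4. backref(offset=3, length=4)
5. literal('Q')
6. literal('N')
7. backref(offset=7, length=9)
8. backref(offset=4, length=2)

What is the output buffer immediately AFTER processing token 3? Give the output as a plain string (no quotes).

Token 1: literal('G'). Output: "G"
Token 2: literal('B'). Output: "GB"
Token 3: backref(off=2, len=1). Copied 'G' from pos 0. Output: "GBG"

Answer: GBG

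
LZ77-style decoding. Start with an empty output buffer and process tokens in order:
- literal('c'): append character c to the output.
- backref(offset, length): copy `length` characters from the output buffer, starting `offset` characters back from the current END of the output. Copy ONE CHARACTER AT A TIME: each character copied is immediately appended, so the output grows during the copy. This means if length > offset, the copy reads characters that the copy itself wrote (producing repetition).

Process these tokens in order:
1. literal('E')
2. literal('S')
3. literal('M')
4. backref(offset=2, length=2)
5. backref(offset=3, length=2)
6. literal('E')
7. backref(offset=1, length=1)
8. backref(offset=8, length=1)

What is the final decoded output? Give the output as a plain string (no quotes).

Answer: ESMSMMSEES

Derivation:
Token 1: literal('E'). Output: "E"
Token 2: literal('S'). Output: "ES"
Token 3: literal('M'). Output: "ESM"
Token 4: backref(off=2, len=2). Copied 'SM' from pos 1. Output: "ESMSM"
Token 5: backref(off=3, len=2). Copied 'MS' from pos 2. Output: "ESMSMMS"
Token 6: literal('E'). Output: "ESMSMMSE"
Token 7: backref(off=1, len=1). Copied 'E' from pos 7. Output: "ESMSMMSEE"
Token 8: backref(off=8, len=1). Copied 'S' from pos 1. Output: "ESMSMMSEES"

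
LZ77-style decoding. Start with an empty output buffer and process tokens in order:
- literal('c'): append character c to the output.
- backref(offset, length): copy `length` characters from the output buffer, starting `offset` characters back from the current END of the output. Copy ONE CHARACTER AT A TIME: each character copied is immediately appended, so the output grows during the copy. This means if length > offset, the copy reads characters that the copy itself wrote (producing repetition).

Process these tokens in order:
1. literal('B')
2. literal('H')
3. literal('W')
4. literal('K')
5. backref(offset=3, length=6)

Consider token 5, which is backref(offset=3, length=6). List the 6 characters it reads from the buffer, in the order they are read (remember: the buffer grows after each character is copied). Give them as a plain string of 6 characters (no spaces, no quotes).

Answer: HWKHWK

Derivation:
Token 1: literal('B'). Output: "B"
Token 2: literal('H'). Output: "BH"
Token 3: literal('W'). Output: "BHW"
Token 4: literal('K'). Output: "BHWK"
Token 5: backref(off=3, len=6). Buffer before: "BHWK" (len 4)
  byte 1: read out[1]='H', append. Buffer now: "BHWKH"
  byte 2: read out[2]='W', append. Buffer now: "BHWKHW"
  byte 3: read out[3]='K', append. Buffer now: "BHWKHWK"
  byte 4: read out[4]='H', append. Buffer now: "BHWKHWKH"
  byte 5: read out[5]='W', append. Buffer now: "BHWKHWKHW"
  byte 6: read out[6]='K', append. Buffer now: "BHWKHWKHWK"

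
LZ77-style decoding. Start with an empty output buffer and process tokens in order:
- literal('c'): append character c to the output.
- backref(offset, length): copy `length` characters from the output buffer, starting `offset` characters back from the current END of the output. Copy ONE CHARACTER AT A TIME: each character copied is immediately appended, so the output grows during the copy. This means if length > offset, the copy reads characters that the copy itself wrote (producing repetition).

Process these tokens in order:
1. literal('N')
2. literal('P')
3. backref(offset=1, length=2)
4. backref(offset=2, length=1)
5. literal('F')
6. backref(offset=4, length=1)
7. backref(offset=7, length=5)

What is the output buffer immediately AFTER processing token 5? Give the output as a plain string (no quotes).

Token 1: literal('N'). Output: "N"
Token 2: literal('P'). Output: "NP"
Token 3: backref(off=1, len=2) (overlapping!). Copied 'PP' from pos 1. Output: "NPPP"
Token 4: backref(off=2, len=1). Copied 'P' from pos 2. Output: "NPPPP"
Token 5: literal('F'). Output: "NPPPPF"

Answer: NPPPPF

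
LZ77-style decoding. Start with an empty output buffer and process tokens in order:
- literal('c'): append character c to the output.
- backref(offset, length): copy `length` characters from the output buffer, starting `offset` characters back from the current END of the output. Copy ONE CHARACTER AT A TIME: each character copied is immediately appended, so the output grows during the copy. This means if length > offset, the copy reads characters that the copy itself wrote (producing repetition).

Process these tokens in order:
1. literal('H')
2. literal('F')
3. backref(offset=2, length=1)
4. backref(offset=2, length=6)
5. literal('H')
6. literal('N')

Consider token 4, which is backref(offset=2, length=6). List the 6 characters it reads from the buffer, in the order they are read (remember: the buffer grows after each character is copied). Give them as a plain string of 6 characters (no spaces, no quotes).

Answer: FHFHFH

Derivation:
Token 1: literal('H'). Output: "H"
Token 2: literal('F'). Output: "HF"
Token 3: backref(off=2, len=1). Copied 'H' from pos 0. Output: "HFH"
Token 4: backref(off=2, len=6). Buffer before: "HFH" (len 3)
  byte 1: read out[1]='F', append. Buffer now: "HFHF"
  byte 2: read out[2]='H', append. Buffer now: "HFHFH"
  byte 3: read out[3]='F', append. Buffer now: "HFHFHF"
  byte 4: read out[4]='H', append. Buffer now: "HFHFHFH"
  byte 5: read out[5]='F', append. Buffer now: "HFHFHFHF"
  byte 6: read out[6]='H', append. Buffer now: "HFHFHFHFH"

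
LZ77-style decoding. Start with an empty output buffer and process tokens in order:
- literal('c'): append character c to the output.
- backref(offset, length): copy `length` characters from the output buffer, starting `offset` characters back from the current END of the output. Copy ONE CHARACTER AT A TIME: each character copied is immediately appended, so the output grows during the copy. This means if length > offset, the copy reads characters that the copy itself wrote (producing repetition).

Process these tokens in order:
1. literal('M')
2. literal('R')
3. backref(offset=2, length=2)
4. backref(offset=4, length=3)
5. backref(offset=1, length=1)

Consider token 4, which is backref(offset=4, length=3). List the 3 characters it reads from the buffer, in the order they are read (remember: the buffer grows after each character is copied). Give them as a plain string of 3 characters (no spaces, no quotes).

Answer: MRM

Derivation:
Token 1: literal('M'). Output: "M"
Token 2: literal('R'). Output: "MR"
Token 3: backref(off=2, len=2). Copied 'MR' from pos 0. Output: "MRMR"
Token 4: backref(off=4, len=3). Buffer before: "MRMR" (len 4)
  byte 1: read out[0]='M', append. Buffer now: "MRMRM"
  byte 2: read out[1]='R', append. Buffer now: "MRMRMR"
  byte 3: read out[2]='M', append. Buffer now: "MRMRMRM"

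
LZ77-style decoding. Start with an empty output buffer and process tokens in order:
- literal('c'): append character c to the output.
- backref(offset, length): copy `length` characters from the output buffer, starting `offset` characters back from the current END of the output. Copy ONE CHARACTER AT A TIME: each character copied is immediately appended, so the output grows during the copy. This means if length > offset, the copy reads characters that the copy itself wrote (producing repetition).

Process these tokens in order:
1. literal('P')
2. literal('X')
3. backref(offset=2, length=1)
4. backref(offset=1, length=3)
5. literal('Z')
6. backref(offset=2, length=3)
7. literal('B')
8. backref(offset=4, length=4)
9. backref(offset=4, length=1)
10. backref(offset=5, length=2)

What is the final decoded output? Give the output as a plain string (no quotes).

Token 1: literal('P'). Output: "P"
Token 2: literal('X'). Output: "PX"
Token 3: backref(off=2, len=1). Copied 'P' from pos 0. Output: "PXP"
Token 4: backref(off=1, len=3) (overlapping!). Copied 'PPP' from pos 2. Output: "PXPPPP"
Token 5: literal('Z'). Output: "PXPPPPZ"
Token 6: backref(off=2, len=3) (overlapping!). Copied 'PZP' from pos 5. Output: "PXPPPPZPZP"
Token 7: literal('B'). Output: "PXPPPPZPZPB"
Token 8: backref(off=4, len=4). Copied 'PZPB' from pos 7. Output: "PXPPPPZPZPBPZPB"
Token 9: backref(off=4, len=1). Copied 'P' from pos 11. Output: "PXPPPPZPZPBPZPBP"
Token 10: backref(off=5, len=2). Copied 'PZ' from pos 11. Output: "PXPPPPZPZPBPZPBPPZ"

Answer: PXPPPPZPZPBPZPBPPZ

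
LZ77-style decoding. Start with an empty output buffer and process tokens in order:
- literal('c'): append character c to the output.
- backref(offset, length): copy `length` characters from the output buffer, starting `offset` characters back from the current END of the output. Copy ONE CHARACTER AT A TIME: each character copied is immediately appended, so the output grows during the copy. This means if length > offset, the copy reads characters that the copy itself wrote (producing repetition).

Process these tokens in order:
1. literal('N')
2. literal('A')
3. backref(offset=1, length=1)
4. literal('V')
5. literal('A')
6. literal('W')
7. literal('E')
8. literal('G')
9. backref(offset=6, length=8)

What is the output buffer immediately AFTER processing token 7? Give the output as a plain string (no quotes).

Answer: NAAVAWE

Derivation:
Token 1: literal('N'). Output: "N"
Token 2: literal('A'). Output: "NA"
Token 3: backref(off=1, len=1). Copied 'A' from pos 1. Output: "NAA"
Token 4: literal('V'). Output: "NAAV"
Token 5: literal('A'). Output: "NAAVA"
Token 6: literal('W'). Output: "NAAVAW"
Token 7: literal('E'). Output: "NAAVAWE"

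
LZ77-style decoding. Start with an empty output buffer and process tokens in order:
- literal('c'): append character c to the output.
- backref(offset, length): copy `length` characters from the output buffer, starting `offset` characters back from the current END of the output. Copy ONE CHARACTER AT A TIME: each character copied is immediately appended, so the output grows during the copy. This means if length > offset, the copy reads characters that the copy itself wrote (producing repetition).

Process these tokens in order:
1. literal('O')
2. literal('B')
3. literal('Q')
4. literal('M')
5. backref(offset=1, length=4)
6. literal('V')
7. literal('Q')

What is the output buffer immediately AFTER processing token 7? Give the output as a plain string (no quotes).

Answer: OBQMMMMMVQ

Derivation:
Token 1: literal('O'). Output: "O"
Token 2: literal('B'). Output: "OB"
Token 3: literal('Q'). Output: "OBQ"
Token 4: literal('M'). Output: "OBQM"
Token 5: backref(off=1, len=4) (overlapping!). Copied 'MMMM' from pos 3. Output: "OBQMMMMM"
Token 6: literal('V'). Output: "OBQMMMMMV"
Token 7: literal('Q'). Output: "OBQMMMMMVQ"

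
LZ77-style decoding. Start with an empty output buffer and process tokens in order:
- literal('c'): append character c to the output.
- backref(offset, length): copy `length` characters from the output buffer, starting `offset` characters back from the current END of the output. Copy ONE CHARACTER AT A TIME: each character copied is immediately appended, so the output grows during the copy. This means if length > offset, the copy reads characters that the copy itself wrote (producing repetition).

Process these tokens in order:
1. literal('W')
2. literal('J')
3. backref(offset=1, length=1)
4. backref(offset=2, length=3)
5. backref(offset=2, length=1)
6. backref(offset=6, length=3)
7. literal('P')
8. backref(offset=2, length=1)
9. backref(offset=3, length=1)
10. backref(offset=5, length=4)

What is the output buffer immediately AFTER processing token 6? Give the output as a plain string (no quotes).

Answer: WJJJJJJJJJ

Derivation:
Token 1: literal('W'). Output: "W"
Token 2: literal('J'). Output: "WJ"
Token 3: backref(off=1, len=1). Copied 'J' from pos 1. Output: "WJJ"
Token 4: backref(off=2, len=3) (overlapping!). Copied 'JJJ' from pos 1. Output: "WJJJJJ"
Token 5: backref(off=2, len=1). Copied 'J' from pos 4. Output: "WJJJJJJ"
Token 6: backref(off=6, len=3). Copied 'JJJ' from pos 1. Output: "WJJJJJJJJJ"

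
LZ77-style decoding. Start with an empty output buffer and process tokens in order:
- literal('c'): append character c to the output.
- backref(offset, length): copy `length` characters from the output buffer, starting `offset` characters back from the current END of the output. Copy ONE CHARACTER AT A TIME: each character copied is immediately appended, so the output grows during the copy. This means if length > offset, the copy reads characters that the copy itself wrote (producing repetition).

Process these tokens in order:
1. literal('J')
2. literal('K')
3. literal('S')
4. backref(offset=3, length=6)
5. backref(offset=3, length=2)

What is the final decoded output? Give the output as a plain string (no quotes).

Token 1: literal('J'). Output: "J"
Token 2: literal('K'). Output: "JK"
Token 3: literal('S'). Output: "JKS"
Token 4: backref(off=3, len=6) (overlapping!). Copied 'JKSJKS' from pos 0. Output: "JKSJKSJKS"
Token 5: backref(off=3, len=2). Copied 'JK' from pos 6. Output: "JKSJKSJKSJK"

Answer: JKSJKSJKSJK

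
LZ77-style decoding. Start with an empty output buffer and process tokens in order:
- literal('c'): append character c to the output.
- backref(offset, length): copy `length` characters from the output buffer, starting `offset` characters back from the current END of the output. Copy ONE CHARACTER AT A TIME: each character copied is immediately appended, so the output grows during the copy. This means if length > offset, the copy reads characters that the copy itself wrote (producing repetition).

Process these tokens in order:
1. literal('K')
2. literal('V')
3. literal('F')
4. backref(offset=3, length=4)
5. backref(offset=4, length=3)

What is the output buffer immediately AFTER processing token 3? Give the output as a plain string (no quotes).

Answer: KVF

Derivation:
Token 1: literal('K'). Output: "K"
Token 2: literal('V'). Output: "KV"
Token 3: literal('F'). Output: "KVF"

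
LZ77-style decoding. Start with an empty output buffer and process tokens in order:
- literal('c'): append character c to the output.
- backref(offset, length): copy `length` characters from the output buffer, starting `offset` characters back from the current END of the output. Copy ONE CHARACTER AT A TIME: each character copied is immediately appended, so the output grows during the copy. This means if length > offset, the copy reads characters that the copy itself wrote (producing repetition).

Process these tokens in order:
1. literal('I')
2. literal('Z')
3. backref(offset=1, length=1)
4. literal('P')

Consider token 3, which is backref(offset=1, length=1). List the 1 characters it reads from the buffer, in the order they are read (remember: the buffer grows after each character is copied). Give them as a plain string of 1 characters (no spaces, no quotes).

Token 1: literal('I'). Output: "I"
Token 2: literal('Z'). Output: "IZ"
Token 3: backref(off=1, len=1). Buffer before: "IZ" (len 2)
  byte 1: read out[1]='Z', append. Buffer now: "IZZ"

Answer: Z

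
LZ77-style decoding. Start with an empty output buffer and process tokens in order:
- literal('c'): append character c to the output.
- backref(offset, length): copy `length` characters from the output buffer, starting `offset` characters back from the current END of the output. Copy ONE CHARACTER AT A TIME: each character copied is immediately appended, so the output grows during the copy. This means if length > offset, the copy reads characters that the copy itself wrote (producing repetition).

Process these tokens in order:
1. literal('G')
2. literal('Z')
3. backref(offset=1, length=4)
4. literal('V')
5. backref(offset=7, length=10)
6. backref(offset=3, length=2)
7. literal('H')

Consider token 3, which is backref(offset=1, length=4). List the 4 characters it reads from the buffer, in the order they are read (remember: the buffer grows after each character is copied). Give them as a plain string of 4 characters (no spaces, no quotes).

Token 1: literal('G'). Output: "G"
Token 2: literal('Z'). Output: "GZ"
Token 3: backref(off=1, len=4). Buffer before: "GZ" (len 2)
  byte 1: read out[1]='Z', append. Buffer now: "GZZ"
  byte 2: read out[2]='Z', append. Buffer now: "GZZZ"
  byte 3: read out[3]='Z', append. Buffer now: "GZZZZ"
  byte 4: read out[4]='Z', append. Buffer now: "GZZZZZ"

Answer: ZZZZ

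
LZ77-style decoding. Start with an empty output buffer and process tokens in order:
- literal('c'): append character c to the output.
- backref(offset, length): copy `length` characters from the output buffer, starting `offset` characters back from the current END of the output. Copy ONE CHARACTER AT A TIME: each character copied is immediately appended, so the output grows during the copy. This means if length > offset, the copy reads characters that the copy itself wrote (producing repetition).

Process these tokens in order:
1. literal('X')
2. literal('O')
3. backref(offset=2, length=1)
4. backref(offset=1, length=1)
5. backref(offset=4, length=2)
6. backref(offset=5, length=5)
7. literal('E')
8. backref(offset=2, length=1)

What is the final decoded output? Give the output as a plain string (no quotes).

Answer: XOXXXOOXXXOEO

Derivation:
Token 1: literal('X'). Output: "X"
Token 2: literal('O'). Output: "XO"
Token 3: backref(off=2, len=1). Copied 'X' from pos 0. Output: "XOX"
Token 4: backref(off=1, len=1). Copied 'X' from pos 2. Output: "XOXX"
Token 5: backref(off=4, len=2). Copied 'XO' from pos 0. Output: "XOXXXO"
Token 6: backref(off=5, len=5). Copied 'OXXXO' from pos 1. Output: "XOXXXOOXXXO"
Token 7: literal('E'). Output: "XOXXXOOXXXOE"
Token 8: backref(off=2, len=1). Copied 'O' from pos 10. Output: "XOXXXOOXXXOEO"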